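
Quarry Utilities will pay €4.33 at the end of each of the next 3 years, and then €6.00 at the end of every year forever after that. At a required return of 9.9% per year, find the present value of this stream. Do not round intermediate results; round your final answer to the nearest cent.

€56.45

PV of 3-year annuity: €4.33 × [1 − (1+0.099)^−3] / 0.099 = 10.78705
Perpetuity value at year 3: €6.00 / 0.099 = 60.60606
PV of perpetuity: 60.60606 / (1+0.099)^3 = 45.65864
Total PV = 10.78705 + 45.65864 = 56.44570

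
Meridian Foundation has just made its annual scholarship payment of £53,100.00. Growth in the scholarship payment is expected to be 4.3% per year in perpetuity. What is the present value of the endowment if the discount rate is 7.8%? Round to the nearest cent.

D₁ = D₀ × (1 + g) = £53,100.00 × 1.043 = £55,383.3000
Growing perpetuity: P = D₁ / (r − g) = £55,383.3000 / (0.078 − 0.043) = £1,582,380.00

£1582380.00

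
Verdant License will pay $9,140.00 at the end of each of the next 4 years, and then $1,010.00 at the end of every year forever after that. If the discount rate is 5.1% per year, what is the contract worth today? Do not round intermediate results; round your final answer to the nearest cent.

$48565.66

PV of 4-year annuity: $9,140.00 × [1 − (1+0.051)^−4] / 0.051 = 32334.84358
Perpetuity value at year 4: $1,010.00 / 0.051 = 19803.92157
PV of perpetuity: 19803.92157 / (1+0.051)^4 = 16230.81522
Total PV = 32334.84358 + 16230.81522 = 48565.65880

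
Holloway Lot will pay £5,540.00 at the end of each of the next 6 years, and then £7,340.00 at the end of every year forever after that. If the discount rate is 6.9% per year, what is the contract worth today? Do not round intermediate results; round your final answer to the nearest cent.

PV of 6-year annuity: £5,540.00 × [1 − (1+0.069)^−6] / 0.069 = 26488.34781
Perpetuity value at year 6: £7,340.00 / 0.069 = 106376.81159
PV of perpetuity: 106376.81159 / (1+0.069)^6 = 71282.14140
Total PV = 26488.34781 + 71282.14140 = 97770.48920

£97770.49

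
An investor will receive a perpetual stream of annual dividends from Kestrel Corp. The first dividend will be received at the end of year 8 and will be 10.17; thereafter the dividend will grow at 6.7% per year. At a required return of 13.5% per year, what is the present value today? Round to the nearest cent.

Value at end of year 7: C₁ / (r − g) = 10.17 / (0.135 − 0.067) = 149.5588
Discount to today: PV = 149.5588 / (1 + 0.135)^7 = 149.5588 / 2.426448 = 61.64

61.64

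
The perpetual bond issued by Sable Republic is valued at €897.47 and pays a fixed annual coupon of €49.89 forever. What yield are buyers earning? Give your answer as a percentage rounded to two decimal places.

P = C/r ⇒ r = C/P = €49.89/€897.47 = 0.055590

5.56%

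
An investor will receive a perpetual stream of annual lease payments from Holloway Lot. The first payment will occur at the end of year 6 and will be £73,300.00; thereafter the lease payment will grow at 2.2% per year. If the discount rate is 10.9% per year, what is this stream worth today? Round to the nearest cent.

£502258.15

Value at end of year 5: C₁ / (r − g) = £73,300.00 / (0.109 − 0.022) = £842,528.7356
Discount to today: PV = £842,528.7356 / (1 + 0.109)^5 = £842,528.7356 / 1.677481 = £502,258.15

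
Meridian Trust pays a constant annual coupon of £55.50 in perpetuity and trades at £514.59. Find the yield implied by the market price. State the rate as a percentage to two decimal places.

10.79%

P = C/r ⇒ r = C/P = £55.50/£514.59 = 0.107853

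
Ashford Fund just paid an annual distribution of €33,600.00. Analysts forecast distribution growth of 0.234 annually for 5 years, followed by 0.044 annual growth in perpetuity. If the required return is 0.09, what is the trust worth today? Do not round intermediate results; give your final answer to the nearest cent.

D_1 = 41462.40000
D_2 = 51164.60160
D_3 = 63137.11837
D_4 = 77911.20407
D_5 = 96142.42583
Terminal value at year 5: TV = D_5×(1+g_2)/(r−g_2) = 100372.69256/0.046 = 2182015.05573
P_0 = D_1/(1+r)^1 + D_2/(1+r)^2 + D_3/(1+r)^3 + D_4/(1+r)^4 + D_5/(1+r)^5 + TV/(1+r)^5
    = 38038.89908 + 43064.22153 + 48753.43979 + 55194.26119 + 62485.98010 + 1418160.07010 = 1665696.87179

€1665696.87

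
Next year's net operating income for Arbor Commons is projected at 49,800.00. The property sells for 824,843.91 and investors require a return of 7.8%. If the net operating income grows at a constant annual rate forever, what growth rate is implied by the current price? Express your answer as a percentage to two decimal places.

P = D₁/(r−g) ⇒ g = r − D₁/P = 0.078 − 49,800.00/824,843.91 = 0.017625

1.76%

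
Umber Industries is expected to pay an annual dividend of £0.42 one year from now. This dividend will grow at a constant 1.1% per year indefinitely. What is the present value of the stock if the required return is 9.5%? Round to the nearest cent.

£5.00

Growing perpetuity: P = D₁ / (r − g) = £0.4200 / (0.095 − 0.011) = £5.00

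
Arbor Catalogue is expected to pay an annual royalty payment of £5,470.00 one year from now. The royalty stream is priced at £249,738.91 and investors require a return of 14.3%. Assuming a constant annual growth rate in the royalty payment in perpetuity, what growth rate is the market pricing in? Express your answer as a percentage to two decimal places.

P = D₁/(r−g) ⇒ g = r − D₁/P = 0.143 − £5,470.00/£249,738.91 = 0.121097

12.11%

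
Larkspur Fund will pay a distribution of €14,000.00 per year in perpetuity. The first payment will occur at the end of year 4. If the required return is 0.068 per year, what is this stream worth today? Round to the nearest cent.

Value at end of year 3: C / r = €14,000.00 / 0.068 = €205,882.3529
Discount to today: PV = €205,882.3529 / (1 + 0.068)^3 = €205,882.3529 / 1.218186 = €169,007.26

€169007.26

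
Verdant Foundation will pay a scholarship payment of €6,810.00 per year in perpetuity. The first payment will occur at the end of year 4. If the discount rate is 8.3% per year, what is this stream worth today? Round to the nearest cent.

€64592.73

Value at end of year 3: C / r = €6,810.00 / 0.083 = €82,048.1928
Discount to today: PV = €82,048.1928 / (1 + 0.083)^3 = €82,048.1928 / 1.270239 = €64,592.73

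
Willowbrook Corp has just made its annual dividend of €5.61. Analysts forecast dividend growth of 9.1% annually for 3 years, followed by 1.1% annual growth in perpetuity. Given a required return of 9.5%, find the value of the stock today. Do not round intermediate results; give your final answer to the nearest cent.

D_1 = 6.12051
D_2 = 6.67748
D_3 = 7.28513
Terminal value at year 3: TV = D_3×(1+g_2)/(r−g_2) = 7.36526/0.084 = 87.68170
P_0 = D_1/(1+r)^1 + D_2/(1+r)^2 + D_3/(1+r)^3 + TV/(1+r)^3
    = 5.58951 + 5.56909 + 5.54874 + 66.78311 = 83.49045

€83.49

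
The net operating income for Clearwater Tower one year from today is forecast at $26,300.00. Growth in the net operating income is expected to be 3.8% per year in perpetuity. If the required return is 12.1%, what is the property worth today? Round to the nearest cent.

Growing perpetuity: P = D₁ / (r − g) = $26,300.0000 / (0.121 − 0.038) = $316,867.47

$316867.47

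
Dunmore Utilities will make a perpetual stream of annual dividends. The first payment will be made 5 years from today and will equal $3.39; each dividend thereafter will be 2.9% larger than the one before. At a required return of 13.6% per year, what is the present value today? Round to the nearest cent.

Value at end of year 4: C₁ / (r − g) = $3.39 / (0.136 − 0.029) = $31.6822
Discount to today: PV = $31.6822 / (1 + 0.136)^4 = $31.6822 / 1.665380 = $19.02

$19.02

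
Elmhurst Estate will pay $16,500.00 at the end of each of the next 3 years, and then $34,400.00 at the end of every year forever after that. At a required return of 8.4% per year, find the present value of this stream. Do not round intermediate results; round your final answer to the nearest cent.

$363724.70

PV of 3-year annuity: $16,500.00 × [1 − (1+0.084)^−3] / 0.084 = 42217.05367
Perpetuity value at year 3: $34,400.00 / 0.084 = 409523.80952
PV of perpetuity: 409523.80952 / (1+0.084)^3 = 321507.64915
Total PV = 42217.05367 + 321507.64915 = 363724.70282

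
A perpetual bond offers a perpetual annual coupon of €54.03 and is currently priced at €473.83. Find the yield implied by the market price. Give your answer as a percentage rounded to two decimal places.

P = C/r ⇒ r = C/P = €54.03/€473.83 = 0.114028

11.40%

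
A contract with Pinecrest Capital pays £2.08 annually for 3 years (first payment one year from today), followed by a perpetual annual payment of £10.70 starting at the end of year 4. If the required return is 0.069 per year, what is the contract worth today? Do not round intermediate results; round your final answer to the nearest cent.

£132.41

PV of 3-year annuity: £2.08 × [1 − (1+0.069)^−3] / 0.069 = 5.46857
Perpetuity value at year 3: £10.70 / 0.069 = 155.07246
PV of perpetuity: 155.07246 / (1+0.069)^3 = 126.94090
Total PV = 5.46857 + 126.94090 = 132.40947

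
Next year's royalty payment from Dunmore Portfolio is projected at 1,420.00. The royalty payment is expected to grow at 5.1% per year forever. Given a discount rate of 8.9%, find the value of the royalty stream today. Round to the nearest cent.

37368.42

Growing perpetuity: P = D₁ / (r − g) = 1,420.0000 / (0.089 − 0.051) = 37,368.42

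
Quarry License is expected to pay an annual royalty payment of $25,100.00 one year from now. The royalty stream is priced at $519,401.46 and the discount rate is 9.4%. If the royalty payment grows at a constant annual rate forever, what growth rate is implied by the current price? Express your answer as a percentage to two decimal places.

4.57%

P = D₁/(r−g) ⇒ g = r − D₁/P = 0.094 − $25,100.00/$519,401.46 = 0.045675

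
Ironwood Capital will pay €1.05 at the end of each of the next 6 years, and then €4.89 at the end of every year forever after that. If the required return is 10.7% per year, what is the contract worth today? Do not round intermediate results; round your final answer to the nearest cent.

PV of 6-year annuity: €1.05 × [1 − (1+0.107)^−6] / 0.107 = 4.48072
Perpetuity value at year 6: €4.89 / 0.107 = 45.70093
PV of perpetuity: 45.70093 / (1+0.107)^6 = 24.83358
Total PV = 4.48072 + 24.83358 = 29.31430

€29.31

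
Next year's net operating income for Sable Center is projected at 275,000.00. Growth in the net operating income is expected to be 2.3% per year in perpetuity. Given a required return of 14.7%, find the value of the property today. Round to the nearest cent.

Growing perpetuity: P = D₁ / (r − g) = 275,000.0000 / (0.147 − 0.023) = 2,217,741.94

2217741.94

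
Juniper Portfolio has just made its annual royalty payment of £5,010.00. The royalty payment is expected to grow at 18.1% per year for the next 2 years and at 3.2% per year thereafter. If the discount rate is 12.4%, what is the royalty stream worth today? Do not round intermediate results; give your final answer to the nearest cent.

£72838.65

D_1 = 5916.81000
D_2 = 6987.75261
Terminal value at year 2: TV = D_2×(1+g_2)/(r−g_2) = 7211.36069/0.092 = 78384.35536
P_0 = D_1/(1+r)^1 + D_2/(1+r)^2 + TV/(1+r)^2
    = 5264.06584 + 5531.01579 + 62043.56847 = 72838.65010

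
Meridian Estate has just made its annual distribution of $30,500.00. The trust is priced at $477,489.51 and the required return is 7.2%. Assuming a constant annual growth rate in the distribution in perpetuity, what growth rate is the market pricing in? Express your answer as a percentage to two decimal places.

0.76%

P = D₀(1+g)/(r−g) ⇒ P(r−g) = D₀(1+g) ⇒ g(P+D₀) = P·r − D₀
g = (P·r − D₀)/(P + D₀) = ($477,489.51×0.072 − $30,500.00) / ($477,489.51 + $30,500.00) = 0.007636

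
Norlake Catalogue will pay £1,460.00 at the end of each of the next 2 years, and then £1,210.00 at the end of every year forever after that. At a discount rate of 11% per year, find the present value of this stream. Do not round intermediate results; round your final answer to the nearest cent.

PV of 2-year annuity: £1,460.00 × [1 − (1+0.11)^−2] / 0.11 = 2500.28407
Perpetuity value at year 2: £1,210.00 / 0.11 = 11000.00000
PV of perpetuity: 11000.00000 / (1+0.11)^2 = 8927.84677
Total PV = 2500.28407 + 8927.84677 = 11428.13083

£11428.13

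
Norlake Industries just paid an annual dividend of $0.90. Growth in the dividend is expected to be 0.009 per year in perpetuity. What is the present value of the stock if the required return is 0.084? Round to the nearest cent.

$12.11

D₁ = D₀ × (1 + g) = $0.90 × 1.009 = $0.9081
Growing perpetuity: P = D₁ / (r − g) = $0.9081 / (0.084 − 0.009) = $12.11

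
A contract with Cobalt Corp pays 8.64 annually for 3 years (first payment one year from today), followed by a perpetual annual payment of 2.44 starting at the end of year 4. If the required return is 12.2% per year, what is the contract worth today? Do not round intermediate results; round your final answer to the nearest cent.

PV of 3-year annuity: 8.64 × [1 − (1+0.122)^−3] / 0.122 = 20.68071
Perpetuity value at year 3: 2.44 / 0.122 = 20.00000
PV of perpetuity: 20.00000 / (1+0.122)^3 = 14.15961
Total PV = 20.68071 + 14.15961 = 34.84032

34.84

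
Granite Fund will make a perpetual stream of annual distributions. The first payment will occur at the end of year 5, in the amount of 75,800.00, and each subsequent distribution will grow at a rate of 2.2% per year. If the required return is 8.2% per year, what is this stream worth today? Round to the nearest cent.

921741.01

Value at end of year 4: C₁ / (r − g) = 75,800.00 / (0.082 − 0.022) = 1,263,333.3333
Discount to today: PV = 1,263,333.3333 / (1 + 0.082)^4 = 1,263,333.3333 / 1.370595 = 921,741.01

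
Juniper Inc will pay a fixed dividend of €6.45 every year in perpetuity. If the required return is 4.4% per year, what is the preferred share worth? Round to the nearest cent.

Level perpetuity: PV = C / r = €6.45 / 0.044 = €146.59

€146.59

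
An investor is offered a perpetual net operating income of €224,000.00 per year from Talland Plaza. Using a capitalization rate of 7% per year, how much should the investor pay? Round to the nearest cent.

Level perpetuity: PV = C / r = €224,000.00 / 0.07 = €3,200,000.00

€3200000.00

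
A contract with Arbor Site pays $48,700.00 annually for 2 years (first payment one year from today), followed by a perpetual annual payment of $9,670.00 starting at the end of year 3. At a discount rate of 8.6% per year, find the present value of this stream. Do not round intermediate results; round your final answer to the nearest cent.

PV of 2-year annuity: $48,700.00 × [1 − (1+0.086)^−2] / 0.086 = 86135.78476
Perpetuity value at year 2: $9,670.00 / 0.086 = 112441.86047
PV of perpetuity: 112441.86047 / (1+0.086)^2 = 95338.51265
Total PV = 86135.78476 + 95338.51265 = 181474.29741

$181474.30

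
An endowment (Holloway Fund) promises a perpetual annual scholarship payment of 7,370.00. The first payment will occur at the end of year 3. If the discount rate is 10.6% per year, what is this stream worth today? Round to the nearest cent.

Value at end of year 2: C / r = 7,370.00 / 0.106 = 69,528.3019
Discount to today: PV = 69,528.3019 / (1 + 0.106)^2 = 69,528.3019 / 1.223236 = 56,839.65

56839.65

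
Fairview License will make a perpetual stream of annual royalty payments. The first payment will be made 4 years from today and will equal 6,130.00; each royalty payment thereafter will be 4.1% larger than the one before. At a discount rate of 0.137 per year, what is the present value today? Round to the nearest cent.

Value at end of year 3: C₁ / (r − g) = 6,130.00 / (0.137 − 0.041) = 63,854.1667
Discount to today: PV = 63,854.1667 / (1 + 0.137)^3 = 63,854.1667 / 1.469878 = 43,441.80

43441.80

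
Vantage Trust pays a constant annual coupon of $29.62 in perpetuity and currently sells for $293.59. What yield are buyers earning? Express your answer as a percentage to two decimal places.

P = C/r ⇒ r = C/P = $29.62/$293.59 = 0.100889

10.09%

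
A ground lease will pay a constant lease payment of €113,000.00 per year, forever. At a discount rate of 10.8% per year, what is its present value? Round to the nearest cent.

Level perpetuity: PV = C / r = €113,000.00 / 0.108 = €1,046,296.30

€1046296.30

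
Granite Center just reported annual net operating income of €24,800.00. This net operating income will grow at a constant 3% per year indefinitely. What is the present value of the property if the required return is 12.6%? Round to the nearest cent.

D₁ = D₀ × (1 + g) = €24,800.00 × 1.03 = €25,544.0000
Growing perpetuity: P = D₁ / (r − g) = €25,544.0000 / (0.126 − 0.03) = €266,083.33

€266083.33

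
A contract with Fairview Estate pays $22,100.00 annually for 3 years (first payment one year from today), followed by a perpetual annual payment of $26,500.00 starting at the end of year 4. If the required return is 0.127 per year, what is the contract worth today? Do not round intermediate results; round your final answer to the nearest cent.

PV of 3-year annuity: $22,100.00 × [1 − (1+0.127)^−3] / 0.127 = 52448.43867
Perpetuity value at year 3: $26,500.00 / 0.127 = 208661.41732
PV of perpetuity: 208661.41732 / (1+0.127)^3 = 145770.75557
Total PV = 52448.43867 + 145770.75557 = 198219.19424

$198219.19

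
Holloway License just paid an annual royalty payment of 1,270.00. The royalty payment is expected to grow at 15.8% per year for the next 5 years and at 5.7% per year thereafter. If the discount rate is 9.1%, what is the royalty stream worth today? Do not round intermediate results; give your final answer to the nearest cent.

D_1 = 1470.66000
D_2 = 1703.02428
D_3 = 1972.10212
D_4 = 2283.69425
D_5 = 2644.51794
Terminal value at year 5: TV = D_5×(1+g_2)/(r−g_2) = 2795.25546/0.034 = 82213.39603
P_0 = D_1/(1+r)^1 + D_2/(1+r)^2 + D_3/(1+r)^3 + D_4/(1+r)^4 + D_5/(1+r)^5 + TV/(1+r)^5
    = 1347.99267 + 1430.77499 + 1518.64109 + 1611.90320 + 1710.89267 + 53188.63380 = 60808.83841

60808.84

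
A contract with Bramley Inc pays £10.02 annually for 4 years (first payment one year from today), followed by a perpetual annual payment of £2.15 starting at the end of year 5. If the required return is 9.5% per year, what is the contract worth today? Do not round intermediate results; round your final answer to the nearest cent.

PV of 4-year annuity: £10.02 × [1 − (1+0.095)^−4] / 0.095 = 32.10890
Perpetuity value at year 4: £2.15 / 0.095 = 22.63158
PV of perpetuity: 22.63158 / (1+0.095)^4 = 15.74194
Total PV = 32.10890 + 15.74194 = 47.85085

£47.85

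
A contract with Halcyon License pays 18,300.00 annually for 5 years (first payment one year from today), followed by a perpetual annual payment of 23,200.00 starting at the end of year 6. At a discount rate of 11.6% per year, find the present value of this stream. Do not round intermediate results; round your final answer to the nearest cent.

PV of 5-year annuity: 18,300.00 × [1 − (1+0.116)^−5] / 0.116 = 66626.36342
Perpetuity value at year 5: 23,200.00 / 0.116 = 200000.00000
PV of perpetuity: 200000.00000 / (1+0.116)^5 = 115533.79063
Total PV = 66626.36342 + 115533.79063 = 182160.15406

182160.15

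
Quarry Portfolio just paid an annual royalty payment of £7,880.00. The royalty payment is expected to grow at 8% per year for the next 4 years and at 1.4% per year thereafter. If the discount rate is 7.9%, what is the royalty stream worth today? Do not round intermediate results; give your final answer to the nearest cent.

£154977.44

D_1 = 8510.40000
D_2 = 9191.23200
D_3 = 9926.53056
D_4 = 10720.65300
Terminal value at year 4: TV = D_4×(1+g_2)/(r−g_2) = 10870.74215/0.065 = 167242.18687
P_0 = D_1/(1+r)^1 + D_2/(1+r)^2 + D_3/(1+r)^3 + D_4/(1+r)^4 + TV/(1+r)^4
    = 7887.30306 + 7894.61289 + 7901.92949 + 7909.25287 + 123384.34475 = 154977.44305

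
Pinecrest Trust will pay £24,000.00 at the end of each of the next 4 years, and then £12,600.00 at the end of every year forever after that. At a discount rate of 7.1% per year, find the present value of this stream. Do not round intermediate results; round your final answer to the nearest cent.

£215991.98

PV of 4-year annuity: £24,000.00 × [1 − (1+0.071)^−4] / 0.071 = 81109.88677
Perpetuity value at year 4: £12,600.00 / 0.071 = 177464.78873
PV of perpetuity: 177464.78873 / (1+0.071)^4 = 134882.09818
Total PV = 81109.88677 + 134882.09818 = 215991.98495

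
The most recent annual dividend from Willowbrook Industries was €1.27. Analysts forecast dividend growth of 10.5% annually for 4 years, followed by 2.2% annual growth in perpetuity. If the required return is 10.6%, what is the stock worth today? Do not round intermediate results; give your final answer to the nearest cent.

€20.46

D_1 = 1.40335
D_2 = 1.55070
D_3 = 1.71353
D_4 = 1.89345
Terminal value at year 4: TV = D_4×(1+g_2)/(r−g_2) = 1.93510/0.084 = 23.03692
P_0 = D_1/(1+r)^1 + D_2/(1+r)^2 + D_3/(1+r)^3 + D_4/(1+r)^4 + TV/(1+r)^4
    = 1.26885 + 1.26770 + 1.26656 + 1.26541 + 15.39586 = 20.46439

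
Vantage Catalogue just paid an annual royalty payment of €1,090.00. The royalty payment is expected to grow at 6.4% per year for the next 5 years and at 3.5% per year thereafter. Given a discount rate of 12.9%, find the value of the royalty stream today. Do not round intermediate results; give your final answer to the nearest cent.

€13500.20

D_1 = 1159.76000
D_2 = 1233.98464
D_3 = 1312.95966
D_4 = 1396.98908
D_5 = 1486.39638
Terminal value at year 5: TV = D_5×(1+g_2)/(r−g_2) = 1538.42025/0.094 = 16366.17286
P_0 = D_1/(1+r)^1 + D_2/(1+r)^2 + D_3/(1+r)^3 + D_4/(1+r)^4 + D_5/(1+r)^5 + TV/(1+r)^5
    = 1027.24535 + 968.10368 + 912.36697 + 859.83920 + 810.33562 + 8922.31238 = 13500.20320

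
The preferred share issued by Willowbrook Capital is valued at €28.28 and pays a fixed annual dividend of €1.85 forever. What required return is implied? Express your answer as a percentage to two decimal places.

P = C/r ⇒ r = C/P = €1.85/€28.28 = 0.065417

6.54%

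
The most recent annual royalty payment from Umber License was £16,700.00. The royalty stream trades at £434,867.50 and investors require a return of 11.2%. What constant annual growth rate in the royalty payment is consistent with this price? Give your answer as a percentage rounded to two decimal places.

P = D₀(1+g)/(r−g) ⇒ P(r−g) = D₀(1+g) ⇒ g(P+D₀) = P·r − D₀
g = (P·r − D₀)/(P + D₀) = (£434,867.50×0.112 − £16,700.00) / (£434,867.50 + £16,700.00) = 0.070876

7.09%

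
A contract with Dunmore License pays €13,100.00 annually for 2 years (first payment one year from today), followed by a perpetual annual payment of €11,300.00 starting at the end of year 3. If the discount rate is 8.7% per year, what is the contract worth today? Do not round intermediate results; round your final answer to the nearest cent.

€133064.39

PV of 2-year annuity: €13,100.00 × [1 − (1+0.087)^−2] / 0.087 = 23138.47097
Perpetuity value at year 2: €11,300.00 / 0.087 = 129885.05747
PV of perpetuity: 129885.05747 / (1+0.087)^2 = 109925.91839
Total PV = 23138.47097 + 109925.91839 = 133064.38936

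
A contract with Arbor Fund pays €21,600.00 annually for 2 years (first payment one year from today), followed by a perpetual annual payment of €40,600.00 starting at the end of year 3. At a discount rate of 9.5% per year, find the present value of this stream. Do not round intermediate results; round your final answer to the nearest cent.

PV of 2-year annuity: €21,600.00 × [1 − (1+0.095)^−2] / 0.095 = 37740.66429
Perpetuity value at year 2: €40,600.00 / 0.095 = 427368.42105
PV of perpetuity: 427368.42105 / (1+0.095)^2 = 356429.95021
Total PV = 37740.66429 + 356429.95021 = 394170.61450

€394170.61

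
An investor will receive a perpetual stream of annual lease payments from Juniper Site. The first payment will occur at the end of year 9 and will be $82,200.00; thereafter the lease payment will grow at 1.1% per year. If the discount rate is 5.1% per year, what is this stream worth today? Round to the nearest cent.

$1380352.79

Value at end of year 8: C₁ / (r − g) = $82,200.00 / (0.051 − 0.011) = $2,055,000.0000
Discount to today: PV = $2,055,000.0000 / (1 + 0.051)^8 = $2,055,000.0000 / 1.488750 = $1,380,352.79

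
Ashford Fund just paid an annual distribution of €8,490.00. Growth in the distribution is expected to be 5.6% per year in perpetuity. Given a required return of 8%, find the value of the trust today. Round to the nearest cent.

€373560.00

D₁ = D₀ × (1 + g) = €8,490.00 × 1.056 = €8,965.4400
Growing perpetuity: P = D₁ / (r − g) = €8,965.4400 / (0.08 − 0.056) = €373,560.00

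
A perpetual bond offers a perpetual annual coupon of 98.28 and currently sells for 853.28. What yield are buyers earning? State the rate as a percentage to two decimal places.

11.52%

P = C/r ⇒ r = C/P = 98.28/853.28 = 0.115179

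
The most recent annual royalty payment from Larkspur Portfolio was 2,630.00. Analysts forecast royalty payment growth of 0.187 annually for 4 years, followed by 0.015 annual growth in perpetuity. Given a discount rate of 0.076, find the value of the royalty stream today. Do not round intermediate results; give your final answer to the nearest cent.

D_1 = 3121.81000
D_2 = 3705.58847
D_3 = 4398.53351
D_4 = 5221.05928
Terminal value at year 4: TV = D_4×(1+g_2)/(r−g_2) = 5299.37517/0.061 = 86875.00279
P_0 = D_1/(1+r)^1 + D_2/(1+r)^2 + D_3/(1+r)^3 + D_4/(1+r)^4 + TV/(1+r)^4
    = 2901.31041 + 3200.60916 + 3530.78352 + 3895.01863 + 64810.55585 = 78338.27757

78338.28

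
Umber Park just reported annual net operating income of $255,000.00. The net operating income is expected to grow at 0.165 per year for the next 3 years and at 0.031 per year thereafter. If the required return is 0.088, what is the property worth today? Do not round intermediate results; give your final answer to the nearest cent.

$6541070.01

D_1 = 297075.00000
D_2 = 346092.37500
D_3 = 403197.61688
Terminal value at year 3: TV = D_3×(1+g_2)/(r−g_2) = 415696.74300/0.057 = 7292925.31576
P_0 = D_1/(1+r)^1 + D_2/(1+r)^2 + D_3/(1+r)^3 + TV/(1+r)^3
    = 273046.87500 + 292370.96450 + 313062.65960 + 5662589.50955 = 6541070.00865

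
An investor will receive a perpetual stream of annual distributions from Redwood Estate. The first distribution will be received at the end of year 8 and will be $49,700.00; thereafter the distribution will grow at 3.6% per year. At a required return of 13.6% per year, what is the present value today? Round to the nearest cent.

$203567.32

Value at end of year 7: C₁ / (r − g) = $49,700.00 / (0.136 − 0.036) = $497,000.0000
Discount to today: PV = $497,000.0000 / (1 + 0.136)^7 = $497,000.0000 / 2.441453 = $203,567.32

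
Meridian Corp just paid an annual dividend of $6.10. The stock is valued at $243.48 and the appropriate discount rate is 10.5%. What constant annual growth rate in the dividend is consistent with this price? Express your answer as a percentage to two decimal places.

7.80%

P = D₀(1+g)/(r−g) ⇒ P(r−g) = D₀(1+g) ⇒ g(P+D₀) = P·r − D₀
g = (P·r − D₀)/(P + D₀) = ($243.48×0.105 − $6.10) / ($243.48 + $6.10) = 0.077993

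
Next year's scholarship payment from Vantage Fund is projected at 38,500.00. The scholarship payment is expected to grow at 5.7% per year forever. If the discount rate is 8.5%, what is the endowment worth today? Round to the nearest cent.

1375000.00

Growing perpetuity: P = D₁ / (r − g) = 38,500.0000 / (0.085 − 0.057) = 1,375,000.00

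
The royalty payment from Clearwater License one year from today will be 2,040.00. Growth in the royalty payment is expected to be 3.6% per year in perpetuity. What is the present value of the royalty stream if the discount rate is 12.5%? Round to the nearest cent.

22921.35

Growing perpetuity: P = D₁ / (r − g) = 2,040.0000 / (0.125 − 0.036) = 22,921.35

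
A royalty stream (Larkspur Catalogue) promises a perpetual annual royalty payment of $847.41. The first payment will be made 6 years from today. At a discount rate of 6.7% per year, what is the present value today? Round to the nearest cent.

$9145.27

Value at end of year 5: C / r = $847.41 / 0.067 = $12,647.9104
Discount to today: PV = $12,647.9104 / (1 + 0.067)^5 = $12,647.9104 / 1.383000 = $9,145.27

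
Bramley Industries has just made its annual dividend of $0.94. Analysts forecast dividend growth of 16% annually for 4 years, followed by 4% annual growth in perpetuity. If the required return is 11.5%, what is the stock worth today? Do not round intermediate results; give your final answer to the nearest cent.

$19.42

D_1 = 1.09040
D_2 = 1.26486
D_3 = 1.46724
D_4 = 1.70200
Terminal value at year 4: TV = D_4×(1+g_2)/(r−g_2) = 1.77008/0.075 = 23.60108
P_0 = D_1/(1+r)^1 + D_2/(1+r)^2 + D_3/(1+r)^3 + D_4/(1+r)^4 + TV/(1+r)^4
    = 0.97794 + 1.01741 + 1.05847 + 1.10119 + 15.26977 = 19.42476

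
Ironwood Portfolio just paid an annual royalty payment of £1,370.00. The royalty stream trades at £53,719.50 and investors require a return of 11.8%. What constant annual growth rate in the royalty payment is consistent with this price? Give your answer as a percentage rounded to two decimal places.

P = D₀(1+g)/(r−g) ⇒ P(r−g) = D₀(1+g) ⇒ g(P+D₀) = P·r − D₀
g = (P·r − D₀)/(P + D₀) = (£53,719.50×0.118 − £1,370.00) / (£53,719.50 + £1,370.00) = 0.090197

9.02%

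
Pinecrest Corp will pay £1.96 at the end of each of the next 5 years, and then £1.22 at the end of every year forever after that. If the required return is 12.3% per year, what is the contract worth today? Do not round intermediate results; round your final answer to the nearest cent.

£12.57

PV of 5-year annuity: £1.96 × [1 − (1+0.123)^−5] / 0.123 = 7.01317
Perpetuity value at year 5: £1.22 / 0.123 = 9.91870
PV of perpetuity: 9.91870 / (1+0.123)^5 = 5.55336
Total PV = 7.01317 + 5.55336 = 12.56653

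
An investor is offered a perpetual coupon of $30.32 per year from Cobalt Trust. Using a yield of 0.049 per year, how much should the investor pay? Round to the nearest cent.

Level perpetuity: PV = C / r = $30.32 / 0.049 = $618.78

$618.78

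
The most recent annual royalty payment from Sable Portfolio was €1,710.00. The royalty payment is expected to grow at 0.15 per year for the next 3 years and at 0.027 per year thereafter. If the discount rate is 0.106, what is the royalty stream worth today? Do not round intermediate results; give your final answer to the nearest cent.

D_1 = 1966.50000
D_2 = 2261.47500
D_3 = 2600.69625
Terminal value at year 3: TV = D_3×(1+g_2)/(r−g_2) = 2670.91505/0.079 = 33809.05125
P_0 = D_1/(1+r)^1 + D_2/(1+r)^2 + D_3/(1+r)^3 + TV/(1+r)^3
    = 1778.02893 + 1848.76426 + 1922.31365 + 24990.07749 = 30539.18434

€30539.18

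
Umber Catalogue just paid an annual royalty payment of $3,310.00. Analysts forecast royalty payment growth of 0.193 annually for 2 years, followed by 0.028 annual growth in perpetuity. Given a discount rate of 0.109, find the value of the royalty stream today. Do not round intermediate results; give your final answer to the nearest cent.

D_1 = 3948.83000
D_2 = 4710.95419
Terminal value at year 2: TV = D_2×(1+g_2)/(r−g_2) = 4842.86091/0.081 = 59788.40626
P_0 = D_1/(1+r)^1 + D_2/(1+r)^2 + TV/(1+r)^2
    = 3560.71235 + 3830.41464 + 48613.16360 = 56004.29060

$56004.29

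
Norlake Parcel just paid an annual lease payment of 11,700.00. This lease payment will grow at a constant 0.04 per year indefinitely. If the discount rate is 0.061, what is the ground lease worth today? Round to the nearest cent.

579428.57

D₁ = D₀ × (1 + g) = 11,700.00 × 1.04 = 12,168.0000
Growing perpetuity: P = D₁ / (r − g) = 12,168.0000 / (0.061 − 0.04) = 579,428.57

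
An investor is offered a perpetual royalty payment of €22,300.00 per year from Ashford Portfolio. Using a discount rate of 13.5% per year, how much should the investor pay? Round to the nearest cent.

€165185.19

Level perpetuity: PV = C / r = €22,300.00 / 0.135 = €165,185.19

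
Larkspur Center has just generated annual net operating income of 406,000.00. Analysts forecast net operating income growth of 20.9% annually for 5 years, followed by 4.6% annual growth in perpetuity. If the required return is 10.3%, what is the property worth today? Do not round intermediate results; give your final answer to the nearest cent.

D_1 = 490854.00000
D_2 = 593442.48600
D_3 = 717471.96557
D_4 = 867423.60638
D_5 = 1048715.14011
Terminal value at year 5: TV = D_5×(1+g_2)/(r−g_2) = 1096956.03656/0.057 = 19244842.74662
P_0 = D_1/(1+r)^1 + D_2/(1+r)^2 + D_3/(1+r)^3 + D_4/(1+r)^4 + D_5/(1+r)^5 + TV/(1+r)^5
    = 445017.22575 + 487784.06703 + 534660.86766 + 586042.60109 + 642362.19830 + 11787909.81438 = 14483776.77421

14483776.77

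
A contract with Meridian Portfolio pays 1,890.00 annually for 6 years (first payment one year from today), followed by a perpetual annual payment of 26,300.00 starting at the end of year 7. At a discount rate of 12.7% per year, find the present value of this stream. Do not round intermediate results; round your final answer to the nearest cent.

PV of 6-year annuity: 1,890.00 × [1 − (1+0.127)^−6] / 0.127 = 7618.91413
Perpetuity value at year 6: 26,300.00 / 0.127 = 207086.61417
PV of perpetuity: 207086.61417 / (1+0.127)^6 = 101066.80374
Total PV = 7618.91413 + 101066.80374 = 108685.71787

108685.72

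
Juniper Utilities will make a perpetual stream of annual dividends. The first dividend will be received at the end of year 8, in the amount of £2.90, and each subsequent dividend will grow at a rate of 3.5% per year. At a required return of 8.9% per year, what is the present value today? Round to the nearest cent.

Value at end of year 7: C₁ / (r − g) = £2.90 / (0.089 − 0.035) = £53.7037
Discount to today: PV = £53.7037 / (1 + 0.089)^7 = £53.7037 / 1.816332 = £29.57

£29.57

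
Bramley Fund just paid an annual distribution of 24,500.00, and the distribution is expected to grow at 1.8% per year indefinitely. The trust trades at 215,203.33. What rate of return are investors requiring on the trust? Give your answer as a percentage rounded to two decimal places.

D₁ = 24,500.00 × 1.018 = 24,941.0000
P = D₁/(r − g) ⇒ r = D₁/P + g = 24,941.0000/215,203.33 + 0.018 = 0.115895 + 0.018 = 0.133895

13.39%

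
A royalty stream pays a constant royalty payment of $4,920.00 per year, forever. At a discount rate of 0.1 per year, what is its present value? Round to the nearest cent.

Level perpetuity: PV = C / r = $4,920.00 / 0.1 = $49,200.00

$49200.00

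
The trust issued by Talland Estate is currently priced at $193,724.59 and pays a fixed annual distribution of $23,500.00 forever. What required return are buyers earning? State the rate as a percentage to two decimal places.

P = C/r ⇒ r = C/P = $23,500.00/$193,724.59 = 0.121306

12.13%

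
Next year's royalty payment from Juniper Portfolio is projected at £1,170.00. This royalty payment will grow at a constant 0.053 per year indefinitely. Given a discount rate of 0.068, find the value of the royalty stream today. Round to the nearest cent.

Growing perpetuity: P = D₁ / (r − g) = £1,170.0000 / (0.068 − 0.053) = £78,000.00

£78000.00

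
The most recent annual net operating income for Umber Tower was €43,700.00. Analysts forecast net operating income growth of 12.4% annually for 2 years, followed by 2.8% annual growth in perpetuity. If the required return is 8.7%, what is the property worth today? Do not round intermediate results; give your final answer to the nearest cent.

D_1 = 49118.80000
D_2 = 55209.53120
Terminal value at year 2: TV = D_2×(1+g_2)/(r−g_2) = 56755.39807/0.059 = 961955.89955
P_0 = D_1/(1+r)^1 + D_2/(1+r)^2 + TV/(1+r)^2
    = 45187.48850 + 46725.60908 + 814134.34133 = 906047.43892

€906047.44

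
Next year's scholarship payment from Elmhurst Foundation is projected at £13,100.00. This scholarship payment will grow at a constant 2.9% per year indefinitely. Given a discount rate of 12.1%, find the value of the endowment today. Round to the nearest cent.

£142391.30

Growing perpetuity: P = D₁ / (r − g) = £13,100.0000 / (0.121 − 0.029) = £142,391.30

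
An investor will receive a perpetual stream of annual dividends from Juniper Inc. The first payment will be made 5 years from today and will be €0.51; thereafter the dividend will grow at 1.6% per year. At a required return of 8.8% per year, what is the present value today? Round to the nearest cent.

Value at end of year 4: C₁ / (r − g) = €0.51 / (0.088 − 0.016) = €7.0833
Discount to today: PV = €7.0833 / (1 + 0.088)^4 = €7.0833 / 1.401250 = €5.06

€5.06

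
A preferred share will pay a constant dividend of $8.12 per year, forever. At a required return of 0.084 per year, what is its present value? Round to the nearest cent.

$96.67

Level perpetuity: PV = C / r = $8.12 / 0.084 = $96.67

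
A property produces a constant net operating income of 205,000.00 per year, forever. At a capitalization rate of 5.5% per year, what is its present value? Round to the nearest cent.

Level perpetuity: PV = C / r = 205,000.00 / 0.055 = 3,727,272.73

3727272.73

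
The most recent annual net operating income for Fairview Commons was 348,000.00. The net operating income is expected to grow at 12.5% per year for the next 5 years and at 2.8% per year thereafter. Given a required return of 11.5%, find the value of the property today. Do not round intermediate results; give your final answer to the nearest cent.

D_1 = 391500.00000
D_2 = 440437.50000
D_3 = 495492.18750
D_4 = 557428.71094
D_5 = 627107.29980
Terminal value at year 5: TV = D_5×(1+g_2)/(r−g_2) = 644666.30420/0.087 = 7409957.51953
P_0 = D_1/(1+r)^1 + D_2/(1+r)^2 + D_3/(1+r)^3 + D_4/(1+r)^4 + D_5/(1+r)^5 + TV/(1+r)^5
    = 351121.07623 + 354270.14418 + 357447.45489 + 360653.26166 + 363887.82006 + 4299731.94281 = 6087111.69984

6087111.70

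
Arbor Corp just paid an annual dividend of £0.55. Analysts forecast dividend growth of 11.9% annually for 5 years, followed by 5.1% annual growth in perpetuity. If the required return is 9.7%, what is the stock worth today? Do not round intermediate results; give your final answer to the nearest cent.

D_1 = 0.61545
D_2 = 0.68869
D_3 = 0.77064
D_4 = 0.86235
D_5 = 0.96497
Terminal value at year 5: TV = D_5×(1+g_2)/(r−g_2) = 1.01418/0.046 = 22.04743
P_0 = D_1/(1+r)^1 + D_2/(1+r)^2 + D_3/(1+r)^3 + D_4/(1+r)^4 + D_5/(1+r)^5 + TV/(1+r)^5
    = 0.56103 + 0.57228 + 0.58376 + 0.59547 + 0.60741 + 13.87794 = 16.79788

£16.80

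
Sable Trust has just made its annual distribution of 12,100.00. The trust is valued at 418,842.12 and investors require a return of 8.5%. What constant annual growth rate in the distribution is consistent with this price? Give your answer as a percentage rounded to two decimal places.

P = D₀(1+g)/(r−g) ⇒ P(r−g) = D₀(1+g) ⇒ g(P+D₀) = P·r − D₀
g = (P·r − D₀)/(P + D₀) = (418,842.12×0.085 − 12,100.00) / (418,842.12 + 12,100.00) = 0.054535

5.45%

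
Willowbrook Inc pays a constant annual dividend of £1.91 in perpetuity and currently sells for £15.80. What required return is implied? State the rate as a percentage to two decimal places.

P = C/r ⇒ r = C/P = £1.91/£15.80 = 0.120886

12.09%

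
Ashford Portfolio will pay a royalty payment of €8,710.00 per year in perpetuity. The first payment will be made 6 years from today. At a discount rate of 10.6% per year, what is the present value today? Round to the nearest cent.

€49651.99

Value at end of year 5: C / r = €8,710.00 / 0.106 = €82,169.8113
Discount to today: PV = €82,169.8113 / (1 + 0.106)^5 = €82,169.8113 / 1.654915 = €49,651.99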